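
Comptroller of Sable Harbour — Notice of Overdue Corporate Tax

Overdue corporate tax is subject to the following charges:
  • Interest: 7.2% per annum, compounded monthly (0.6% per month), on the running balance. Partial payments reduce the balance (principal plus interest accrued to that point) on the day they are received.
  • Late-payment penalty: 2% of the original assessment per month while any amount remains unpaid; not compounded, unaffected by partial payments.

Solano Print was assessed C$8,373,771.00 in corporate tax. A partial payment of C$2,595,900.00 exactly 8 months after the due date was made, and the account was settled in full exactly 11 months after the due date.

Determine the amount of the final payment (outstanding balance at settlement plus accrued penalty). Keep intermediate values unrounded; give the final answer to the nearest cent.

C$8,142,644.51

Balance at month 8: C$8,373,771.0000 × (1 + 0.006)^8 = C$8,784,254.8216…
After C$2,595,900.00 payment: C$8,784,254.8216… − C$2,595,900.00 = C$6,188,354.8216…
Balance at month 11: C$6,188,354.8216… × (1 + 0.006)^3 = C$6,300,414.8874…
Penalty: 11 × 2% × C$8,373,771.00 = C$1,842,229.62
Final settlement = outstanding balance + penalty = C$6,300,414.8874… + C$1,842,229.62 = C$8,142,644.51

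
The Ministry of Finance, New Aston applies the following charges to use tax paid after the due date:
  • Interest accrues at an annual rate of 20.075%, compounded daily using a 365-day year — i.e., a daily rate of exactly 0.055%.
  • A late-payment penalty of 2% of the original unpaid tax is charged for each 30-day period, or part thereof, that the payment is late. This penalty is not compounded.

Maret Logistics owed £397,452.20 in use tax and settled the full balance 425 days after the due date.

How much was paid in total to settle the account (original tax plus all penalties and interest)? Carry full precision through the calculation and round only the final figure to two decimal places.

£621,316.14

Penalty periods: ⌈425/30⌉ = 15; penalty = 15 × 2% × £397,452.20 = £119,235.66
Interest: £397,452.20 × ((1 + 0.00055)^425 − 1) = £397,452.20 × 0.26324744… = £104,628.2760…
Total = £397,452.20 + £119,235.6600 + £104,628.2760… = £621,316.14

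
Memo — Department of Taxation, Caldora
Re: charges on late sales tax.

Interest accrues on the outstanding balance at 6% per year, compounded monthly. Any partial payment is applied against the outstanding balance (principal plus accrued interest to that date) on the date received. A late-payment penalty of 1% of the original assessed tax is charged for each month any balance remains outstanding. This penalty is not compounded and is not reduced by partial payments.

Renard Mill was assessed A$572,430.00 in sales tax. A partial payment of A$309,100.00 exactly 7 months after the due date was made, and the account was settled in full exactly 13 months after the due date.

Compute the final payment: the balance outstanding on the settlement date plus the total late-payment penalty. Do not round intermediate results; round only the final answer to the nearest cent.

A$366,701.12

Monthly rate = 6% ÷ 12 = 0.5%
Balance at month 7: A$572,430.0000 × (1 + 0.005)^7 = A$592,768.0927…
After A$309,100.00 payment: A$592,768.0927… − A$309,100.00 = A$283,668.0927…
Balance at month 13: A$283,668.0927… × (1 + 0.005)^6 = A$292,285.2228…
Penalty: 13 × 1% × A$572,430.00 = A$74,415.90
Final settlement = outstanding balance + penalty = A$292,285.2228… + A$74,415.90 = A$366,701.12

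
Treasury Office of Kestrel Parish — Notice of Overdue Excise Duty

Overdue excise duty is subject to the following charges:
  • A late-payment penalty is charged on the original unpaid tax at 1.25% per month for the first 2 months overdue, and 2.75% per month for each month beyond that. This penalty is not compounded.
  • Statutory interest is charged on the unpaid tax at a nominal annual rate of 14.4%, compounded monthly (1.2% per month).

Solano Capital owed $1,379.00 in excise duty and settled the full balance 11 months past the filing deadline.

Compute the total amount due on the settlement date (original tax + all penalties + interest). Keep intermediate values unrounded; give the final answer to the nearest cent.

Penalty, months 1–2: 2 × 1.25% × $1,379.00 = $34.48…
Penalty, months 3–11: 9 × 2.75% × $1,379.00 = $341.30…
Interest: $1,379.00 × ((1 + 0.012)^11 − 1) = $1,379.00 × 0.1402121… = $193.3525…
Total = $1,379.00 + $375.7775 + $193.3525… = $1,948.13

$1,948.13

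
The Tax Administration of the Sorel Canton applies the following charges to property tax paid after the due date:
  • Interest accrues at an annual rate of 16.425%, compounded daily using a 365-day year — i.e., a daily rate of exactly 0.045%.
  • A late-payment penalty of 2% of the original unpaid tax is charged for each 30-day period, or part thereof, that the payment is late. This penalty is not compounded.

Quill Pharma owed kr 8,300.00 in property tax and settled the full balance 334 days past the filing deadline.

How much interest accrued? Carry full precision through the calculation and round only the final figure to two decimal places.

Interest: kr 8,300.00 × ((1 + 0.00045)^334 − 1) = kr 8,300.00 × 0.16214356… = kr 1,345.7915…

kr 1,345.79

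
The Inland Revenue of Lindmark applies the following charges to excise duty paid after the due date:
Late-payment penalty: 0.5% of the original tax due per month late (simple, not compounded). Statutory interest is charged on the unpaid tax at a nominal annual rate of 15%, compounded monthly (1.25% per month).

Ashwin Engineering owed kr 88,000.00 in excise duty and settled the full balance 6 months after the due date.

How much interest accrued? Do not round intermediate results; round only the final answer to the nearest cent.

Interest: kr 88,000.00 × ((1 + 0.0125)^6 − 1) = kr 88,000.00 × 0.0773832… = kr 6,809.7199…

kr 6,809.72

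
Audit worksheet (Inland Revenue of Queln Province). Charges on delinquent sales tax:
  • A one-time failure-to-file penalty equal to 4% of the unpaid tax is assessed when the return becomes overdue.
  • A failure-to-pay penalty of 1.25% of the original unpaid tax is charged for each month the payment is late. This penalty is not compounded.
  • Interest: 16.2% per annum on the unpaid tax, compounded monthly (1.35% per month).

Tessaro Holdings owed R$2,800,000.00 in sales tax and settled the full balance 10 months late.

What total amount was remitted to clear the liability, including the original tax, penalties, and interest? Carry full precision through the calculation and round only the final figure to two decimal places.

R$3,663,810.04

Failure-to-file penalty: 4% × R$2,800,000.00 = R$112,000.00
Failure-to-pay penalty = 1.25% × R$2,800,000.00 × 10 mo = R$350,000.00
Interest: R$2,800,000.00 × ((1 + 0.0135)^10 − 1) = R$2,800,000.00 × 0.1435036… = R$401,810.0364…
Total = R$2,800,000.00 + R$462,000.0000 + R$401,810.0364… = R$3,663,810.04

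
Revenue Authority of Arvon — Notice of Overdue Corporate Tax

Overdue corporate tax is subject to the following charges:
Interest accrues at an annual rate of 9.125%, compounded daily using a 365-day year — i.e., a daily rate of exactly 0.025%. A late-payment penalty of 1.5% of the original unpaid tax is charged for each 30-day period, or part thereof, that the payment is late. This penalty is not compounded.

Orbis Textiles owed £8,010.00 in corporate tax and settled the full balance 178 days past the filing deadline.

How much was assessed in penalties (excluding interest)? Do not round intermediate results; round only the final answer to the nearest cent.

£720.90

Penalty periods: ⌈178/30⌉ = 6; penalty = 6 × 1.5% × £8,010.00 = £720.90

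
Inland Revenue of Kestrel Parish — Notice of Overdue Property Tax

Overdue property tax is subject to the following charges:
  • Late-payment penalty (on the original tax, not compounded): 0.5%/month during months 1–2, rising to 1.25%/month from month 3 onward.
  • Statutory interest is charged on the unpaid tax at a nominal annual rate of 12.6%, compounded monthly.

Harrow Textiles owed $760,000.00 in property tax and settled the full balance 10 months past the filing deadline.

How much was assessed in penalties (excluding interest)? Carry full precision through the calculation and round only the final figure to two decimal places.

$83,600.00

Penalty, months 1–2: 2 × 0.5% × $760,000.00 = $7,600.00
Penalty, months 3–10: 8 × 1.25% × $760,000.00 = $76,000.00
Total penalty = $7,600.00 + $76,000.00 = $83,600.00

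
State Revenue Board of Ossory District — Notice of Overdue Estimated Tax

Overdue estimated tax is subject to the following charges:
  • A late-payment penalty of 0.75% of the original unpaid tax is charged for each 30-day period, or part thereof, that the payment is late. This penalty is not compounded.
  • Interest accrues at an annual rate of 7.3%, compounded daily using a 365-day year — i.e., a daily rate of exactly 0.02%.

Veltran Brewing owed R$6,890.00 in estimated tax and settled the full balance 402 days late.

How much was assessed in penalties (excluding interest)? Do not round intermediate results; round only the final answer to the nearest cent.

Penalty periods: ⌈402/30⌉ = 14; penalty = 14 × 0.75% × R$6,890.00 = R$723.45

R$723.45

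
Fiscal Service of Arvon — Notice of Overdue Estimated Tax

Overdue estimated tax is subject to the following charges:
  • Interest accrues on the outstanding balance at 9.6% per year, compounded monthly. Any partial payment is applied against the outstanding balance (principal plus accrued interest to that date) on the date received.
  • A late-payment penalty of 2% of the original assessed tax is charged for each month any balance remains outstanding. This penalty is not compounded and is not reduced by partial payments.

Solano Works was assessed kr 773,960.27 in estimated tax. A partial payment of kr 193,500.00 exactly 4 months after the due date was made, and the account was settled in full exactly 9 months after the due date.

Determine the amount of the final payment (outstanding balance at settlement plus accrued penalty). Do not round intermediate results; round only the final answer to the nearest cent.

kr 769,450.32

Monthly rate = 9.6% ÷ 12 = 0.8%
Balance at month 4: kr 773,960.2700 × (1 + 0.008)^4 = kr 799,025.7876…
After kr 193,500.00 payment: kr 799,025.7876… − kr 193,500.00 = kr 605,525.7876…
Balance at month 9: kr 605,525.7876… × (1 + 0.008)^5 = kr 630,137.4683…
Penalty: 9 × 2% × kr 773,960.27 = kr 139,312.85…
Final settlement = outstanding balance + penalty = kr 630,137.4683… + kr 139,312.85… = kr 769,450.32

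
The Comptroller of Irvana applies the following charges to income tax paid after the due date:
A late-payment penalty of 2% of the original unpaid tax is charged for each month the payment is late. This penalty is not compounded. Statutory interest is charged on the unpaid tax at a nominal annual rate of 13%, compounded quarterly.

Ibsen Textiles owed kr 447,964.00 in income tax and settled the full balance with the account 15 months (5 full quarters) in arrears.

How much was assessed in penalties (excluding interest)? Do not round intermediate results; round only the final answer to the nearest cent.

Late-payment penalty = 2% × kr 447,964.00 × 15 mo = kr 134,389.20

kr 134,389.20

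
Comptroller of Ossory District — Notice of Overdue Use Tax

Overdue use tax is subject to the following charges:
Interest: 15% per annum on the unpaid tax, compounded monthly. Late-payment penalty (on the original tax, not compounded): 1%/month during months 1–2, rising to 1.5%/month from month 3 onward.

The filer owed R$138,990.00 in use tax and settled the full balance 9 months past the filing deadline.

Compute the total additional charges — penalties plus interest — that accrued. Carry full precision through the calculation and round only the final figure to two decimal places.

Penalty, months 1–2: 2 × 1% × R$138,990.00 = R$2,779.80
Penalty, months 3–9: 7 × 1.5% × R$138,990.00 = R$14,593.95
Interest (15%/yr ÷ 12 = 1.25%/month): R$138,990.00 × ((1 + 0.0125)^9 − 1) = R$16,441.4297…
Penalties + interest = R$17,373.7500 + R$16,441.4297… = R$33,815.18

R$33,815.18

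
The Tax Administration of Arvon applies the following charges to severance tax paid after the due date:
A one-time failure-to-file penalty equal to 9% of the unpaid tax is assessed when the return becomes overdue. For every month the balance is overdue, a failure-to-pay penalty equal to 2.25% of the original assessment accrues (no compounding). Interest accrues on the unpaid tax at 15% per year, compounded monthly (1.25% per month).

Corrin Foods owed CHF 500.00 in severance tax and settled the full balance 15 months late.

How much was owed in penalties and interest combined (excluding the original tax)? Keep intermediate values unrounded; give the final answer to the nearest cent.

Failure-to-file penalty: 9% × CHF 500.00 = CHF 45.00
Failure-to-pay penalty: 15 × 2.25% × CHF 500.00 = CHF 168.75
Interest: CHF 500.00 × ((1 + 0.0125)^15 − 1) = CHF 500.00 × 0.2048292… = CHF 102.4146…
Penalties + interest = CHF 213.7500 + CHF 102.4146… = CHF 316.16

CHF 316.16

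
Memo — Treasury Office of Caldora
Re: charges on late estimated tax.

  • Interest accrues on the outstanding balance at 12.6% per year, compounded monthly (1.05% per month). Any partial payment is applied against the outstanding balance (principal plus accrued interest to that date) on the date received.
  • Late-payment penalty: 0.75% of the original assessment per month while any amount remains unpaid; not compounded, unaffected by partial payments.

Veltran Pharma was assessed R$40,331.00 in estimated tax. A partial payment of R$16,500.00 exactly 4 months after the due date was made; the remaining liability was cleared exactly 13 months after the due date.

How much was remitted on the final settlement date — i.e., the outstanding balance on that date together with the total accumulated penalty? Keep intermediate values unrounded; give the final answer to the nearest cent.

R$32,002.62

Balance at month 4: R$40,331.0000 × (1 + 0.0105)^4 = R$42,051.7682…
After R$16,500.00 payment: R$42,051.7682… − R$16,500.00 = R$25,551.7682…
Balance at month 13: R$25,551.7682… × (1 + 0.0105)^9 = R$28,070.3495…
Penalty: 13 × 0.75% × R$40,331.00 = R$3,932.27…
Final settlement = outstanding balance + penalty = R$28,070.3495… + R$3,932.27… = R$32,002.62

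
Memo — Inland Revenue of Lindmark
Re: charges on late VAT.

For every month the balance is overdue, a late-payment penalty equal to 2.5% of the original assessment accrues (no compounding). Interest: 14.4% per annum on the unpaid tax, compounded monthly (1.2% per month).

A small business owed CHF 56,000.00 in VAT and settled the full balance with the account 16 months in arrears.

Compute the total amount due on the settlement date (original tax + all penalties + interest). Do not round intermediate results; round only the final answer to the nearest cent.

CHF 90,176.05

Late-payment penalty: 16 × 2.5% × CHF 56,000.00 = CHF 22,400.00
Interest: CHF 56,000.00 × ((1 + 0.012)^16 − 1) = CHF 56,000.00 × 0.2102865… = CHF 11,776.0457…
Total = CHF 56,000.00 + CHF 22,400.0000 + CHF 11,776.0457… = CHF 90,176.05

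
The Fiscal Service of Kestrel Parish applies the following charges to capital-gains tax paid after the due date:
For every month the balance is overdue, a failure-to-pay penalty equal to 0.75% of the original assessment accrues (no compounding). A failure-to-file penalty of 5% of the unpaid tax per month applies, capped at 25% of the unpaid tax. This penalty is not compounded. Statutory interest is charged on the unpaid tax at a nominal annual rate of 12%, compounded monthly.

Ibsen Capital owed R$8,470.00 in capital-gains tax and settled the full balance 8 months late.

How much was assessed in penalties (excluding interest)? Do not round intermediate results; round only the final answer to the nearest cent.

Failure-to-file: 8 × 5% × R$8,470.00 = R$3,388.00, capped at 25% × R$8,470.00 = R$2,117.50
Failure-to-pay penalty: 8 × 0.75% × R$8,470.00 = R$508.20
Total penalty = R$2,117.50 + R$508.20 = R$2,625.70

R$2,625.70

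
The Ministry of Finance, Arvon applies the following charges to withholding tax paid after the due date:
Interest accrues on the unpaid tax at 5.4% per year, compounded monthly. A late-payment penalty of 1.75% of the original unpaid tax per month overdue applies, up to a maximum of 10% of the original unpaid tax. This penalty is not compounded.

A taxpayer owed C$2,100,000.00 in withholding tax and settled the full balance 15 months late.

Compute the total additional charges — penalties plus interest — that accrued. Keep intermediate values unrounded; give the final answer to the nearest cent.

C$356,303.38

Penalty (uncapped): 15 × 1.75% × C$2,100,000.00 = C$551,250.00; cap = 10% × C$2,100,000.00 = C$210,000.00 → penalty = C$210,000.00
Interest (5.4%/yr ÷ 12 = 0.45%/month): C$2,100,000.00 × ((1 + 0.0045)^15 − 1) = C$146,303.3821…
Penalties + interest = C$210,000.0000 + C$146,303.3821… = C$356,303.38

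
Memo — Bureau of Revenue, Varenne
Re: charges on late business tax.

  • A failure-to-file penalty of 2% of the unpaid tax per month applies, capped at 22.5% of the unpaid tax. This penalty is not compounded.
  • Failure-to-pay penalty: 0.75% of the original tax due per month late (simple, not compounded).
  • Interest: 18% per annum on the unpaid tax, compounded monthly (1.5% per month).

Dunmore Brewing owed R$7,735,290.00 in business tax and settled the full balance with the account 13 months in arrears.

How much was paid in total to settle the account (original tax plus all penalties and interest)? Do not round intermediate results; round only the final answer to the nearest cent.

Failure-to-file: 13 × 2% × R$7,735,290.00 = R$2,011,175.40, capped at 22.5% × R$7,735,290.00 = R$1,740,440.25
Failure-to-pay penalty: 13 × 0.75% × R$7,735,290.00 = R$754,190.78…
Interest: R$7,735,290.00 × ((1 + 0.015)^13 − 1) = R$7,735,290.00 × 0.2135524… = R$1,651,890.0848…
Total = R$7,735,290.00 + R$2,494,631.0250 + R$1,651,890.0848… = R$11,881,811.11

R$11,881,811.11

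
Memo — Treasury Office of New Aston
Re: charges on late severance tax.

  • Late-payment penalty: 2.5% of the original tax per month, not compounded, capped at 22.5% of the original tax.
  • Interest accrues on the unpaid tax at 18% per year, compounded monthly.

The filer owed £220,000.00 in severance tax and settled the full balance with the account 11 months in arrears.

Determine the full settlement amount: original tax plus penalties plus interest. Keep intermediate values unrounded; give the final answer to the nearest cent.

Penalty (uncapped): 11 × 2.5% × £220,000.00 = £60,500.00; cap = 22.5% × £220,000.00 = £49,500.00 → penalty = £49,500.00
Interest (18%/yr ÷ 12 = 1.5%/month): £220,000.00 × ((1 + 0.015)^11 − 1) = £39,148.7662…
Total = £220,000.00 + £49,500.0000 + £39,148.7662… = £308,648.77

£308,648.77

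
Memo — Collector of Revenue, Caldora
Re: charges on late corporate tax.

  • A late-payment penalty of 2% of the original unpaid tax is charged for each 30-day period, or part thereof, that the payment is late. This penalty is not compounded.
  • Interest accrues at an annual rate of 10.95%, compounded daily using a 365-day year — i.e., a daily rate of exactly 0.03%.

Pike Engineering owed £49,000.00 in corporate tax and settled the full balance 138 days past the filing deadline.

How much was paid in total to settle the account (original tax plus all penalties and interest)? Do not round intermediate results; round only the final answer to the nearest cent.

£55,970.86

Penalty periods: ⌈138/30⌉ = 5; penalty = 5 × 2% × £49,000.00 = £4,900.00
Interest: £49,000.00 × ((1 + 0.0003)^138 − 1) = £49,000.00 × 0.04226246… = £2,070.8605…
Total = £49,000.00 + £4,900.0000 + £2,070.8605… = £55,970.86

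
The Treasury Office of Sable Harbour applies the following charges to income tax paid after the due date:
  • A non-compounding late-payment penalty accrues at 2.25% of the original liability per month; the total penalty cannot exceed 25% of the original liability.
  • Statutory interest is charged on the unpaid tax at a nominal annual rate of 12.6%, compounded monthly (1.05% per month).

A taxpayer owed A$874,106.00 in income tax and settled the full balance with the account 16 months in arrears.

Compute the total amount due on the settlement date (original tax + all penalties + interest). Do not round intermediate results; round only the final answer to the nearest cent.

A$1,251,633.22

Penalty (uncapped): 16 × 2.25% × A$874,106.00 = A$314,678.16; cap = 25% × A$874,106.00 = A$218,526.50 → penalty = A$218,526.50
Interest: A$874,106.00 × ((1 + 0.0105)^16 − 1) = A$874,106.00 × 0.1819010… = A$159,000.7211…
Total = A$874,106.00 + A$218,526.5000 + A$159,000.7211… = A$1,251,633.22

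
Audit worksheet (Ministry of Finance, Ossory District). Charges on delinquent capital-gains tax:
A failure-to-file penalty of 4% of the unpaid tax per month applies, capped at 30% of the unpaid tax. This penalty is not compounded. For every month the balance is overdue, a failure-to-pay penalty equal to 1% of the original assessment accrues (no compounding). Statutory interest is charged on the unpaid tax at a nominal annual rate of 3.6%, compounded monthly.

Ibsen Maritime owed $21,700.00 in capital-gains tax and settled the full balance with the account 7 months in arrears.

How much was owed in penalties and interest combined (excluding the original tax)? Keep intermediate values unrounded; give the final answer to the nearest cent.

$8,054.82

Failure-to-file: 7 × 4% × $21,700.00 = $6,076.00 (under the 30% cap)
Failure-to-pay penalty: 7 × 1% × $21,700.00 = $1,519.00
Interest (3.6%/yr ÷ 12 = 0.3%/month): $21,700.00 × ((1 + 0.003)^7 − 1) = $459.8219…
Penalties + interest = $7,595.0000 + $459.8219… = $8,054.82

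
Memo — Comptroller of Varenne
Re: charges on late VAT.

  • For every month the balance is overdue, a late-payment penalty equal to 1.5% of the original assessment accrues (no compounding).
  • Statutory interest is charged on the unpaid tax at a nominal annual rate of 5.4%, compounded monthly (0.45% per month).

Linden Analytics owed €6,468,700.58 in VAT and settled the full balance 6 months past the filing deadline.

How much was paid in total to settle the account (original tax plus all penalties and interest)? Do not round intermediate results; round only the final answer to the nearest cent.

Late-payment penalty: 6 × 1.5% × €6,468,700.58 = €582,183.05…
Interest: €6,468,700.58 × ((1 + 0.0045)^6 − 1) = €6,468,700.58 × 0.0273056… = €176,631.6125…
Total = €6,468,700.58 + €582,183.0522 + €176,631.6125… = €7,227,515.24

€7,227,515.24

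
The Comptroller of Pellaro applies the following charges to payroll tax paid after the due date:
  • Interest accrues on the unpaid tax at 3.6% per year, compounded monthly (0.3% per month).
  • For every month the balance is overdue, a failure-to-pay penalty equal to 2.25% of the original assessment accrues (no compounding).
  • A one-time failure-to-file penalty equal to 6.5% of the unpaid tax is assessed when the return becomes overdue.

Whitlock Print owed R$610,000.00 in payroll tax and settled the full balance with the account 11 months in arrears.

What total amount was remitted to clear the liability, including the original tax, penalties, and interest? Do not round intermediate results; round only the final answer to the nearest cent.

R$821,059.68

Failure-to-file penalty: 6.5% × R$610,000.00 = R$39,650.00
Failure-to-pay penalty = 2.25% × R$610,000.00 × 11 mo = R$150,975.00
Interest: R$610,000.00 × ((1 + 0.003)^11 − 1) = R$610,000.00 × 0.0334995… = R$20,434.6839…
Total = R$610,000.00 + R$190,625.0000 + R$20,434.6839… = R$821,059.68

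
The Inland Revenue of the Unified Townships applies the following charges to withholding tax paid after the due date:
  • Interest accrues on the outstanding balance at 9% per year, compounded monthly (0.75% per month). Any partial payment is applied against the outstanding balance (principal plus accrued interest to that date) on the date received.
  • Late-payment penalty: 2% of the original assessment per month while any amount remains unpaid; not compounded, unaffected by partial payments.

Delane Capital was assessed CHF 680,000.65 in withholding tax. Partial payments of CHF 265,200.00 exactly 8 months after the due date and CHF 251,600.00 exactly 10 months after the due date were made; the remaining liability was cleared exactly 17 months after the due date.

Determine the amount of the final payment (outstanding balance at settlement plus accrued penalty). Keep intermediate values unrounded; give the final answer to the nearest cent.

Balance at month 8: CHF 680,000.6500 × (1 + 0.0075)^8 = CHF 721,887.9066…
After CHF 265,200.00 payment: CHF 721,887.9066… − CHF 265,200.00 = CHF 456,687.9066…
Balance at month 10: CHF 456,687.9066… × (1 + 0.0075)^2 = CHF 463,563.9138…
After CHF 251,600.00 payment: CHF 463,563.9138… − CHF 251,600.00 = CHF 211,963.9138…
Balance at month 17: CHF 211,963.9138… × (1 + 0.0075)^7 = CHF 223,345.5551…
Penalty: 17 × 2% × CHF 680,000.65 = CHF 231,200.22…
Final settlement = outstanding balance + penalty = CHF 223,345.5551… + CHF 231,200.22… = CHF 454,545.78

CHF 454,545.78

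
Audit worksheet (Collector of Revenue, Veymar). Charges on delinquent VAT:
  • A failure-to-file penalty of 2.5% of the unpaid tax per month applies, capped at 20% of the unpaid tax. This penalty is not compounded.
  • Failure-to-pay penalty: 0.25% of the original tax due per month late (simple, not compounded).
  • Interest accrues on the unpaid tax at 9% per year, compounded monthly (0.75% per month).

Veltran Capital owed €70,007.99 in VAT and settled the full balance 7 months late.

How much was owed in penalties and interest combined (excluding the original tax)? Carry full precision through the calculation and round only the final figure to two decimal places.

Failure-to-file: 7 × 2.5% × €70,007.99 = €12,251.40… (under the 20% cap)
Failure-to-pay penalty = 0.25% × €70,007.99 × 7 mo = €1,225.14…
Interest: €70,007.99 × ((1 + 0.0075)^7 − 1) = €70,007.99 × 0.0536961… = €3,759.1579…
Penalties + interest = €13,476.5381… + €3,759.1579… = €17,235.70

€17,235.70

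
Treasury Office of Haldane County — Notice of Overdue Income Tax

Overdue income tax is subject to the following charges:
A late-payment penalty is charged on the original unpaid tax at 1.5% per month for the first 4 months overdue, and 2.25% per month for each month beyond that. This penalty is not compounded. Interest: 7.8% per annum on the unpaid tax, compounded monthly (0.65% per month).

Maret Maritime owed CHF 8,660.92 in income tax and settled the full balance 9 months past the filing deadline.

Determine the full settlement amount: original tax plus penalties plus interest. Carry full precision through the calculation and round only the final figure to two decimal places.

CHF 10,674.97

Penalty, months 1–4: 4 × 1.5% × CHF 8,660.92 = CHF 519.66…
Penalty, months 5–9: 5 × 2.25% × CHF 8,660.92 = CHF 974.35…
Interest: CHF 8,660.92 × ((1 + 0.0065)^9 − 1) = CHF 8,660.92 × 0.0600443… = CHF 520.0388…
Total = CHF 8,660.92 + CHF 1,494.0087 + CHF 520.0388… = CHF 10,674.97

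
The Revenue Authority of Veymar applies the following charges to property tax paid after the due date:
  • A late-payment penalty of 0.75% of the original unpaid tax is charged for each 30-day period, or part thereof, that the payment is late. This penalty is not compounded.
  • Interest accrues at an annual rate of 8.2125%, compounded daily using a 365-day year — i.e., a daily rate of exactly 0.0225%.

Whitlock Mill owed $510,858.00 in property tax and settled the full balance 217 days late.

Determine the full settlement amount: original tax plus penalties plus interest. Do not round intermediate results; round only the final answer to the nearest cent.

$567,068.12

Penalty periods: ⌈217/30⌉ = 8; penalty = 8 × 0.75% × $510,858.00 = $30,651.48
Interest: $510,858.00 × ((1 + 0.000225)^217 − 1) = $510,858.00 × 0.05003081… = $25,558.6403…
Total = $510,858.00 + $30,651.4800 + $25,558.6403… = $567,068.12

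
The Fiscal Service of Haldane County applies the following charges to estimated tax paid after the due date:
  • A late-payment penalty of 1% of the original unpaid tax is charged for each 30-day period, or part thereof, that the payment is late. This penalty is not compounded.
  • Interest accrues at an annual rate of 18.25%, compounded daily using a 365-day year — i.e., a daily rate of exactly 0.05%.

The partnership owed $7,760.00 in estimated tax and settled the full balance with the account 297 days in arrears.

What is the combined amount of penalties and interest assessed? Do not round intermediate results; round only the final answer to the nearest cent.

$2,017.99

Penalty periods: ⌈297/30⌉ = 10; penalty = 10 × 1% × $7,760.00 = $776.00
Interest: $7,760.00 × ((1 + 0.0005)^297 − 1) = $7,760.00 × 0.16004974… = $1,241.9860…
Penalties + interest = $776.0000 + $1,241.9860… = $2,017.99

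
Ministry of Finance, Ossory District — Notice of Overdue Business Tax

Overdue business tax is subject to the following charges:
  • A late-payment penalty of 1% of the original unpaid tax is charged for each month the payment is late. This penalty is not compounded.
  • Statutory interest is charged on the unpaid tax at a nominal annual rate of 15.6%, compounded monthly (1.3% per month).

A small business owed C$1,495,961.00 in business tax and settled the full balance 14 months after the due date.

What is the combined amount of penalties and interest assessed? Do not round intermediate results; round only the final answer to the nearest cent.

Late-payment penalty = 1% × C$1,495,961.00 × 14 mo = C$209,434.54
Interest: C$1,495,961.00 × ((1 + 0.013)^14 − 1) = C$1,495,961.00 × 0.1982081… = C$296,511.5211…
Penalties + interest = C$209,434.5400 + C$296,511.5211… = C$505,946.06

C$505,946.06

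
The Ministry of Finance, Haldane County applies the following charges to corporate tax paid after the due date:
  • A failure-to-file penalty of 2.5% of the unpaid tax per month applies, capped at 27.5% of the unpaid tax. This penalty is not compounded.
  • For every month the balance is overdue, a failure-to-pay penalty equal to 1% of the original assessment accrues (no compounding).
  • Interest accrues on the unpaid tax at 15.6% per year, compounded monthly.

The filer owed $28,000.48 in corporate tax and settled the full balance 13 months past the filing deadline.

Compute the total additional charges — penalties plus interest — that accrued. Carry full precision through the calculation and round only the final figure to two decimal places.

Failure-to-file: 13 × 2.5% × $28,000.48 = $9,100.16…, capped at 27.5% × $28,000.48 = $7,700.13…
Failure-to-pay penalty: 13 × 1% × $28,000.48 = $3,640.06…
Interest (15.6%/yr ÷ 12 = 1.3%/month): $28,000.48 × ((1 + 0.013)^13 − 1) = $5,119.3627…
Penalties + interest = $11,340.1944 + $5,119.3627… = $16,459.56

$16,459.56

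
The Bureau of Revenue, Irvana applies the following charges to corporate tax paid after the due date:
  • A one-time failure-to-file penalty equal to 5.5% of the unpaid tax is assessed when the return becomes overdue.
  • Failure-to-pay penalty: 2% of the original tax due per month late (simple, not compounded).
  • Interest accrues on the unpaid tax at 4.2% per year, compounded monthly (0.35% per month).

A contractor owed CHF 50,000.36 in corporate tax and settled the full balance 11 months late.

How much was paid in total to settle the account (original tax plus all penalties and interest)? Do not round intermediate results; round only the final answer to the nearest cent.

Failure-to-file penalty: 5.5% × CHF 50,000.36 = CHF 2,750.02…
Failure-to-pay penalty: 11 × 2% × CHF 50,000.36 = CHF 11,000.08…
Interest: CHF 50,000.36 × ((1 + 0.0035)^11 − 1) = CHF 50,000.36 × 0.0391809… = CHF 1,959.0578…
Total = CHF 50,000.36 + CHF 13,750.0990 + CHF 1,959.0578… = CHF 65,709.52

CHF 65,709.52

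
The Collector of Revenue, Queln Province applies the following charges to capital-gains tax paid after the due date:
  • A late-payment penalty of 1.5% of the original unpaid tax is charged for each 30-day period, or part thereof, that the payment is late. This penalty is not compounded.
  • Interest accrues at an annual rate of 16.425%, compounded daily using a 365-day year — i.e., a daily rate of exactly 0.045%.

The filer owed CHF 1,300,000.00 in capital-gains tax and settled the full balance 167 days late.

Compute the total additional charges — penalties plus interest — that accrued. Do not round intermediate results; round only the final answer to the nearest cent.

CHF 218,435.91

Penalty periods: ⌈167/30⌉ = 6; penalty = 6 × 1.5% × CHF 1,300,000.00 = CHF 117,000.00
Interest: CHF 1,300,000.00 × ((1 + 0.00045)^167 − 1) = CHF 1,300,000.00 × 0.07802762… = CHF 101,435.9097…
Penalties + interest = CHF 117,000.0000 + CHF 101,435.9097… = CHF 218,435.91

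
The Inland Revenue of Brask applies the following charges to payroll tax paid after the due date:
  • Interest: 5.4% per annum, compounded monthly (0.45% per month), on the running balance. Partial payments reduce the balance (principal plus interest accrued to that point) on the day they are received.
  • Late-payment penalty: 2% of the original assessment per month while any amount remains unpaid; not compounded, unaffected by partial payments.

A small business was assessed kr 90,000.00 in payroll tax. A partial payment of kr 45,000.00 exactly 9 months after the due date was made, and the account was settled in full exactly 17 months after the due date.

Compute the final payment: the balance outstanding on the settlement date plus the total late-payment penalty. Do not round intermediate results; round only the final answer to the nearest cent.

Balance at month 9: kr 90,000.0000 × (1 + 0.0045)^9 = kr 93,711.3036…
After kr 45,000.00 payment: kr 93,711.3036… − kr 45,000.00 = kr 48,711.3036…
Balance at month 17: kr 48,711.3036… × (1 + 0.0045)^8 = kr 50,492.7798…
Penalty: 17 × 2% × kr 90,000.00 = kr 30,600.00
Final settlement = outstanding balance + penalty = kr 50,492.7798… + kr 30,600.00 = kr 81,092.78

kr 81,092.78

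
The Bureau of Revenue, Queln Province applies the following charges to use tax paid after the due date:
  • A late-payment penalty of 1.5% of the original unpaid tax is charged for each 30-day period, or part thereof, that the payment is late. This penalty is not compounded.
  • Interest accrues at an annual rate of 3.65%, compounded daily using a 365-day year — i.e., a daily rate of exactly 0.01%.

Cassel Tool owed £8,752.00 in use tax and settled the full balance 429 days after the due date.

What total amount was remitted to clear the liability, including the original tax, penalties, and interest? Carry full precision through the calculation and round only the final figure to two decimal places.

£11,104.81

Penalty periods: ⌈429/30⌉ = 15; penalty = 15 × 1.5% × £8,752.00 = £1,969.20
Interest: £8,752.00 × ((1 + 0.0001)^429 − 1) = £8,752.00 × 0.04383127… = £383.6113…
Total = £8,752.00 + £1,969.2000 + £383.6113… = £11,104.81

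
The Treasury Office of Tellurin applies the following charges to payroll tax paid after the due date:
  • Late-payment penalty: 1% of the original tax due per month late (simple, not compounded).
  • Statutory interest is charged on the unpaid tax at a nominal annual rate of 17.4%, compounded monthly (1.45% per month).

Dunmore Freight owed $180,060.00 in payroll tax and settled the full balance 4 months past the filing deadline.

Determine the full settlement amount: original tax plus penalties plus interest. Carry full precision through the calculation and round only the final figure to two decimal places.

Late-payment penalty: 4 × 1% × $180,060.00 = $7,202.40
Interest: $180,060.00 × ((1 + 0.0145)^4 − 1) = $180,060.00 × 0.0592737… = $10,672.8294…
Total = $180,060.00 + $7,202.4000 + $10,672.8294… = $197,935.23

$197,935.23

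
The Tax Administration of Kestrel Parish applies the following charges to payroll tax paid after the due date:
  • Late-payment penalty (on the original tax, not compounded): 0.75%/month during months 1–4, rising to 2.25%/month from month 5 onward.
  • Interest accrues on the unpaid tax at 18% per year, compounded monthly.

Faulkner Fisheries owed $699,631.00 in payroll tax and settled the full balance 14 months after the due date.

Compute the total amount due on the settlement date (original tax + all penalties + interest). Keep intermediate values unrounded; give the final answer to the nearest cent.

$1,040,180.40

Penalty, months 1–4: 4 × 0.75% × $699,631.00 = $20,988.93
Penalty, months 5–14: 10 × 2.25% × $699,631.00 = $157,416.98…
Interest (18%/yr ÷ 12 = 1.5%/month): $699,631.00 × ((1 + 0.015)^14 − 1) = $162,143.4936…
Total = $699,631.00 + $178,405.9050 + $162,143.4936… = $1,040,180.40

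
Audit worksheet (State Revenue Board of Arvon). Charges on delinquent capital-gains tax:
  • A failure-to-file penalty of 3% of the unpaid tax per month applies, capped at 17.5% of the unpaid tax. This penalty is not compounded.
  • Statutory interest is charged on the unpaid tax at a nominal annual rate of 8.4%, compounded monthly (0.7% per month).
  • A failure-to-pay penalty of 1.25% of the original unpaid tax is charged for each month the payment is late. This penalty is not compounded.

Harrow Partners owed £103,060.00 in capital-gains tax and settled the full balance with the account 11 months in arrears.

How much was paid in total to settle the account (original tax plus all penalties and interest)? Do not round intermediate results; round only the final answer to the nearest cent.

Failure-to-file: 11 × 3% × £103,060.00 = £34,009.80, capped at 17.5% × £103,060.00 = £18,035.50
Failure-to-pay penalty = 1.25% × £103,060.00 × 11 mo = £14,170.75
Interest: £103,060.00 × ((1 + 0.007)^11 − 1) = £103,060.00 × 0.0797524… = £8,219.2818…
Total = £103,060.00 + £32,206.2500 + £8,219.2818… = £143,485.53

£143,485.53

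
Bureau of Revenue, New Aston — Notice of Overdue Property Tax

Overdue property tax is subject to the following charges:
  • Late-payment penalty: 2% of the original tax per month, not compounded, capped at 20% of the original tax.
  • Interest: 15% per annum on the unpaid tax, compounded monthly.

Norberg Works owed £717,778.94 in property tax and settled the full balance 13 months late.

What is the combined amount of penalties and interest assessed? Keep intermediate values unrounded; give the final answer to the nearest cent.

Penalty (uncapped): 13 × 2% × £717,778.94 = £186,622.52…; cap = 20% × £717,778.94 = £143,555.79… → penalty = £143,555.79…
Interest (15%/yr ÷ 12 = 1.25%/month): £717,778.94 × ((1 + 0.0125)^13 − 1) = £125,800.7717…
Penalties + interest = £143,555.7880 + £125,800.7717… = £269,356.56

£269,356.56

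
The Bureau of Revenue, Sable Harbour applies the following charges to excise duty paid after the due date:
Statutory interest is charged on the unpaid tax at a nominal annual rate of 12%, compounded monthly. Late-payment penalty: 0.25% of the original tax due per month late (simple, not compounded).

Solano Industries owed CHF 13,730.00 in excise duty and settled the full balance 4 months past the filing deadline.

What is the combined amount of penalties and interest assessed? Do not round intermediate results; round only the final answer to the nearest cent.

Late-payment penalty = 0.25% × CHF 13,730.00 × 4 mo = CHF 137.30
Interest (12%/yr ÷ 12 = 1%/month): CHF 13,730.00 × ((1 + 0.01)^4 − 1) = CHF 557.4931…
Penalties + interest = CHF 137.3000 + CHF 557.4931… = CHF 694.79

CHF 694.79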